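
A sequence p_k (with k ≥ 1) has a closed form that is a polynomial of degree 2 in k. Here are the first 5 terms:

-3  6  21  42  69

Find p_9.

237

1st diffs: 9, 15, 21, 27.
2nd diffs: 6, 6, 6 (constant).
Newton forward-difference form: p_k = -3 + 9·C(k-1,1) + 6·C(k-1,2).
At k = 9: k-1 = 8, so p_9 = -3 + 72 + 168 = 237.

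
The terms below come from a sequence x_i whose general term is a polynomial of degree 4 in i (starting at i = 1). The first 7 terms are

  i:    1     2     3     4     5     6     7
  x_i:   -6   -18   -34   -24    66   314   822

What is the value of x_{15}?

1st diffs: -12, -16, 10, 90, 248, 508.
2nd diffs: -4, 26, 80, 158, 260.
3rd diffs: 30, 54, 78, 102.
4th diffs: 24, 24, 24 (constant).
Newton forward-difference form: x_i = -6 + (-12)·C(i-1,1) + (-4)·C(i-1,2) + 30·C(i-1,3) + 24·C(i-1,4).
At i = 15: i-1 = 14, so x_{15} = -6 - 168 - 364 + 10920 + 24024 = 34406.

34406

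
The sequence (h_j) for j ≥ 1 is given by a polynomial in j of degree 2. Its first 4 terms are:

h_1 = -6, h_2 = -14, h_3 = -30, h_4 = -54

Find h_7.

1st diffs: -8, -16, -24.
2nd diffs: -8, -8 (constant).
Newton forward-difference form: h_j = -6 + (-8)·C(j-1,1) + (-8)·C(j-1,2).
At j = 7: j-1 = 6, so h_7 = -6 - 48 - 120 = -174.

-174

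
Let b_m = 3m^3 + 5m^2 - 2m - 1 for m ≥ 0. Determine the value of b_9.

2573

b_9 = 3·9^3 + 5·9^2 - 2·9 - 1 = 2573.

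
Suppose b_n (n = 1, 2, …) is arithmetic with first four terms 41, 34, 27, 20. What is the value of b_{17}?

-71

Common difference d = -7.
b_n = 41 + (n - 1)·(-7).
b_{17} = 41 + 16·(-7) = -71.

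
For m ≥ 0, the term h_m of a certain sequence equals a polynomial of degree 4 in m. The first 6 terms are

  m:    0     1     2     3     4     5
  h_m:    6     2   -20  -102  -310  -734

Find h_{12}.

-22350

1st diffs: -4, -22, -82, -208, -424.
2nd diffs: -18, -60, -126, -216.
3rd diffs: -42, -66, -90.
4th diffs: -24, -24 (constant).
Newton forward-difference form: h_m = 6 + (-4)·C(m,1) + (-18)·C(m,2) + (-42)·C(m,3) + (-24)·C(m,4).
At m = 12: m = 12, so h_{12} = 6 - 48 - 1188 - 9240 - 11880 = -22350.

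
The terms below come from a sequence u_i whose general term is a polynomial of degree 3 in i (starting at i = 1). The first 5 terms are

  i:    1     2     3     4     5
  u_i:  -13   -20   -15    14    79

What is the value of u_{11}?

1897

1st diffs: -7, 5, 29, 65.
2nd diffs: 12, 24, 36.
3rd diffs: 12, 12 (constant).
Newton forward-difference form: u_i = -13 + (-7)·C(i-1,1) + 12·C(i-1,2) + 12·C(i-1,3).
At i = 11: i-1 = 10, so u_{11} = -13 - 70 + 540 + 1440 = 1897.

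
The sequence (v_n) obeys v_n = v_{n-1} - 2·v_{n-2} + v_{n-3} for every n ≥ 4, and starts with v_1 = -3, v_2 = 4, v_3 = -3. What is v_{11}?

86

Step forward from the initial values:
v_4 = -14; v_5 = -4; v_6 = 21; v_7 = 15; v_8 = -31; v_9 = -40; v_{10} = 37; v_{11} = 86.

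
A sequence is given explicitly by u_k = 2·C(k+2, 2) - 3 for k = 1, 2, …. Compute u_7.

C(9, 2) = 36, so u_7 = 69.

69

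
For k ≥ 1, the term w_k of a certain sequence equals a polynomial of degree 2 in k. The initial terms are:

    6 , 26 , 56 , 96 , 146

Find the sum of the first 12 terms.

1st diffs: 20, 30, 40, 50.
2nd diffs: 10, 10, 10 (constant).
Newton forward-difference form: w_k = 6 + 20·C(k-1,1) + 10·C(k-1,2).
Continuing: …, 206, 276, 356, 446, …, w_{12} = 776.
Summing k = 1..12 (12 terms) gives 3592.

3592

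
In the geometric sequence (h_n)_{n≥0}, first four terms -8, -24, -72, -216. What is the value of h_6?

-5832

Common ratio r = 3.
h_n = (-8)·3^(n-0).
h_6 = (-8)·3^6 = -5832.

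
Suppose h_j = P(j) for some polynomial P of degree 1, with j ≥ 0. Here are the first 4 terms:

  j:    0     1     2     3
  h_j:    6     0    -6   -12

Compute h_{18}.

-102

1st diffs: -6, -6, -6 (constant).
So h_j = -6j + 6.
Evaluating at j = 18 gives h_{18} = -102.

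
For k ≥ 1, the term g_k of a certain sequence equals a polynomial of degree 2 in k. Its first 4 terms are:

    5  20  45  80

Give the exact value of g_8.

1st diffs: 15, 25, 35.
2nd diffs: 10, 10 (constant).
Newton forward-difference form: g_k = 5 + 15·C(k-1,1) + 10·C(k-1,2).
At k = 8: k-1 = 7, so g_8 = 5 + 105 + 210 = 320.

320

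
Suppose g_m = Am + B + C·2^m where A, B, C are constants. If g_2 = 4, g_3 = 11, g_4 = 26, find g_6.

The three given values yield: 2A + B + 4C = 4; 3A + B + 8C = 11; 4A + B + 16C = 26.
Subtracting the first from the second: A + 4C = 7.
Subtracting the second from the third: A + 8C = 15.
Solving: C = 2, A = -1, then B = -2.
Therefore g_6 = -6 + (-2) + 2·64 = 120.

120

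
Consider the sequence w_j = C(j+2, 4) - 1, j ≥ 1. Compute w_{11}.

714

C(13, 4) = 715, so w_{11} = 714.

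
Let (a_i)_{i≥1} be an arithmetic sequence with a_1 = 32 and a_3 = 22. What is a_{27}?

Common difference d = (22 - 32) / (3 - 1) = -5.
a_i = 32 + (i - 1)·(-5).
a_{27} = 32 + 26·(-5) = -98.

-98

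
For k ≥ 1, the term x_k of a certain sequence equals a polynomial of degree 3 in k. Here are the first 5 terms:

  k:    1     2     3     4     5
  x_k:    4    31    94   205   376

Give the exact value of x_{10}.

2551

1st diffs: 27, 63, 111, 171.
2nd diffs: 36, 48, 60.
3rd diffs: 12, 12 (constant).
Newton forward-difference form: x_k = 4 + 27·C(k-1,1) + 36·C(k-1,2) + 12·C(k-1,3).
At k = 10: k-1 = 9, so x_{10} = 4 + 243 + 1296 + 1008 = 2551.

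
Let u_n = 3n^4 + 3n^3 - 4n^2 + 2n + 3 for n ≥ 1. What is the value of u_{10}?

32623

u_{10} = 3·10^4 + 3·10^3 - 4·10^2 + 2·10 + 3 = 32623.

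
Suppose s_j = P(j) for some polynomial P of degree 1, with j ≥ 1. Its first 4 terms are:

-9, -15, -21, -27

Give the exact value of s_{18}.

-111

1st diffs: -6, -6, -6 (constant).
So s_j = -6j - 3.
Evaluating at j = 18 gives s_{18} = -111.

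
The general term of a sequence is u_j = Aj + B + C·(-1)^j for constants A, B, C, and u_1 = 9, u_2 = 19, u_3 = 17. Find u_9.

Plug in j = 1, 2, 3: A + B - C = 9; 2A + B + C = 19; 3A + B - C = 17.
Subtracting the first from the second: A + 2C = 10.
Subtracting the second from the third: A - 2C = -2.
Solving: C = 3, A = 4, then B = 8.
Hence u_9 = 4·9 + 8 + 3·(-1) = 41.

41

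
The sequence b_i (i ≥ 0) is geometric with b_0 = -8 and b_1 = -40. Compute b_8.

Common ratio r = 5.
b_i = (-8)·5^(i-0).
b_8 = (-8)·5^8 = -3125000.

-3125000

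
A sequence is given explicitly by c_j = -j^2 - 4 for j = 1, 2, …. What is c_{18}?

c_{18} = -1·18^2 - 4 = -328.

-328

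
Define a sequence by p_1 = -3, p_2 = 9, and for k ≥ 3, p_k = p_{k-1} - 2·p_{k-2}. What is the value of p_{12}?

141

Iterate the recurrence:
p_3 = 15; p_4 = -3; p_5 = -33; p_6 = -27; p_7 = 39; p_8 = 93; p_9 = 15; p_{10} = -171; p_{11} = -201; p_{12} = 141.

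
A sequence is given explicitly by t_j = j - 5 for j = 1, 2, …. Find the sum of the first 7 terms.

-7

Over j = 1..7: Σj = 28.
Total = (1)·28 + (-5)·7 = -7.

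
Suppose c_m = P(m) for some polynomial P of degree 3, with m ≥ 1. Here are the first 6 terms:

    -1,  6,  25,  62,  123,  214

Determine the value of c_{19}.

1st diffs: 7, 19, 37, 61, 91.
2nd diffs: 12, 18, 24, 30.
3rd diffs: 6, 6, 6 (constant).
Newton forward-difference form: c_m = -1 + 7·C(m-1,1) + 12·C(m-1,2) + 6·C(m-1,3).
At m = 19: m-1 = 18, so c_{19} = -1 + 126 + 1836 + 4896 = 6857.

6857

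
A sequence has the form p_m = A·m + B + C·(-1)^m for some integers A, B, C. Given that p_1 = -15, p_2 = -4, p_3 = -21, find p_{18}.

-52

Write the equations: A + B - C = -15; 2A + B + C = -4; 3A + B - C = -21.
Subtracting the first from the second: A + 2C = 11.
Subtracting the second from the third: A - 2C = -17.
Solving: C = 7, A = -3, then B = -5.
Therefore p_{18} = -54 + (-5) + 7·1 = -52.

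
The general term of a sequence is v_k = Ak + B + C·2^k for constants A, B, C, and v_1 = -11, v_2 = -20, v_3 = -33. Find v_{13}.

Write the equations: A + B + 2C = -11; 2A + B + 4C = -20; 3A + B + 8C = -33.
Subtracting the first from the second: A + 2C = -9.
Subtracting the second from the third: A + 4C = -13.
Solving: C = -2, A = -5, then B = -2.
Hence v_{13} = -5·13 + (-2) + (-2)·8192 = -16451.

-16451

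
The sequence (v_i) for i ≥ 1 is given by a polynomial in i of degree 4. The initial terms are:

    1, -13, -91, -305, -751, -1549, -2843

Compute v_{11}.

-16699

1st diffs: -14, -78, -214, -446, -798, -1294.
2nd diffs: -64, -136, -232, -352, -496.
3rd diffs: -72, -96, -120, -144.
4th diffs: -24, -24, -24 (constant).
Newton forward-difference form: v_i = 1 + (-14)·C(i-1,1) + (-64)·C(i-1,2) + (-72)·C(i-1,3) + (-24)·C(i-1,4).
At i = 11: i-1 = 10, so v_{11} = 1 - 140 - 2880 - 8640 - 5040 = -16699.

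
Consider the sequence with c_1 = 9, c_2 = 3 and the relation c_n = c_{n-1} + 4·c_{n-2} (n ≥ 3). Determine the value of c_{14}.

843963

Step forward from the initial values:
c_3 = 39  c_4 = 51  c_5 = 207  …  c_{11} = 50727  c_{12} = 128211  c_{13} = 331119  c_{14} = 843963.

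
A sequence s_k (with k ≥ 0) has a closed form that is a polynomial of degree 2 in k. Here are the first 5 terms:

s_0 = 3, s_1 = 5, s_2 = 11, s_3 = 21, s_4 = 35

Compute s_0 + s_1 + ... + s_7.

304

1st diffs: 2, 6, 10, 14.
2nd diffs: 4, 4, 4 (constant).
So s_k = 2k^2 + 3.
Continuing: 53, 75, 101.
Summing k = 0..7 (8 terms) gives 304.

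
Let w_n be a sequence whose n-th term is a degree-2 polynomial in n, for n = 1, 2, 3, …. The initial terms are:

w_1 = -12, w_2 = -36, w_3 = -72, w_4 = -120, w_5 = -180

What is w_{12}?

1st diffs: -24, -36, -48, -60.
2nd diffs: -12, -12, -12 (constant).
So w_n = -6n^2 - 6n.
Evaluating at n = 12 gives w_{12} = -936.

-936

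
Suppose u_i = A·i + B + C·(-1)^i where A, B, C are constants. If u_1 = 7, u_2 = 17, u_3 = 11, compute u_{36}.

85

The three given values yield: A + B - C = 7; 2A + B + C = 17; 3A + B - C = 11.
Subtracting the first from the second: A + 2C = 10.
Subtracting the second from the third: A - 2C = -6.
Solving: C = 4, A = 2, then B = 9.
So u_i = 2·i + 9 + 4·(-1)^i; at i=36 this is 85.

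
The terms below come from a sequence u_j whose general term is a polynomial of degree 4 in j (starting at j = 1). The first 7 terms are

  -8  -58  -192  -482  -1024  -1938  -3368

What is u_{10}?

-12554

1st diffs: -50, -134, -290, -542, -914, -1430.
2nd diffs: -84, -156, -252, -372, -516.
3rd diffs: -72, -96, -120, -144.
4th diffs: -24, -24, -24 (constant).
Newton forward-difference form: u_j = -8 + (-50)·C(j-1,1) + (-84)·C(j-1,2) + (-72)·C(j-1,3) + (-24)·C(j-1,4).
At j = 10: j-1 = 9, so u_{10} = -8 - 450 - 3024 - 6048 - 3024 = -12554.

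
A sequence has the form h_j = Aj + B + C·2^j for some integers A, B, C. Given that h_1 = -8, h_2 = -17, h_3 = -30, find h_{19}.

-1048670

Write the equations: A + B + 2C = -8; 2A + B + 4C = -17; 3A + B + 8C = -30.
Subtracting the first from the second: A + 2C = -9.
Subtracting the second from the third: A + 4C = -13.
Solving: C = -2, A = -5, then B = 1.
Hence h_{19} = -5·19 + 1 + (-2)·524288 = -1048670.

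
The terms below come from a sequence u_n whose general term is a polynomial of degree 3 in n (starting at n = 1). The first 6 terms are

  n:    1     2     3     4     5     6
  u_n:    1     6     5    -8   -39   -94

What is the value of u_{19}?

-5723

1st diffs: 5, -1, -13, -31, -55.
2nd diffs: -6, -12, -18, -24.
3rd diffs: -6, -6, -6 (constant).
Newton forward-difference form: u_n = 1 + 5·C(n-1,1) + (-6)·C(n-1,2) + (-6)·C(n-1,3).
At n = 19: n-1 = 18, so u_{19} = 1 + 90 - 918 - 4896 = -5723.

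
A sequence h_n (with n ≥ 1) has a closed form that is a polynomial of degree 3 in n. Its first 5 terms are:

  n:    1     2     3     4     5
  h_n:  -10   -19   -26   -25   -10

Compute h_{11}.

1st diffs: -9, -7, 1, 15.
2nd diffs: 2, 8, 14.
3rd diffs: 6, 6 (constant).
Newton forward-difference form: h_n = -10 + (-9)·C(n-1,1) + 2·C(n-1,2) + 6·C(n-1,3).
At n = 11: n-1 = 10, so h_{11} = -10 - 90 + 90 + 720 = 710.

710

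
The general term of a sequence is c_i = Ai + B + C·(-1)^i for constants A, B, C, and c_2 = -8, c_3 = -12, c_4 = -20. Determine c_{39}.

-228

The three given values yield: 2A + B + C = -8; 3A + B - C = -12; 4A + B + C = -20.
Subtracting the first from the second: A - 2C = -4.
Subtracting the second from the third: A + 2C = -8.
Solving: C = -1, A = -6, then B = 5.
So c_i = -6·i + 5 + (-1)·(-1)^i; at i=39 this is -228.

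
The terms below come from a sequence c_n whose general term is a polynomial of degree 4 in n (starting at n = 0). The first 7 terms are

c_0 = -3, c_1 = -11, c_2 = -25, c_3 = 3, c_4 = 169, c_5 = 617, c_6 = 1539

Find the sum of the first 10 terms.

21066

1st diffs: -8, -14, 28, 166, 448, 922.
2nd diffs: -6, 42, 138, 282, 474.
3rd diffs: 48, 96, 144, 192.
4th diffs: 48, 48, 48 (constant).
Newton forward-difference form: c_n = -3 + (-8)·C(n,1) + (-6)·C(n,2) + 48·C(n,3) + 48·C(n,4).
Continuing: 3175, 5813, 9789.
Summing n = 0..9 (10 terms) gives 21066.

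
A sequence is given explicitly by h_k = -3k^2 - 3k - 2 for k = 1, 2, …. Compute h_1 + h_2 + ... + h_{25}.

Over k = 1..25: Σk = 325, Σk² = 5525.
Total = (-3)·5525 + (-3)·325 + (-2)·25 = -17600.

-17600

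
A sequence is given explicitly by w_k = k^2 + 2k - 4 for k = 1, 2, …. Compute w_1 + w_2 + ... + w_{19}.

2774

Over k = 1..19: Σk = 190, Σk² = 2470.
Total = (1)·2470 + (2)·190 + (-4)·19 = 2774.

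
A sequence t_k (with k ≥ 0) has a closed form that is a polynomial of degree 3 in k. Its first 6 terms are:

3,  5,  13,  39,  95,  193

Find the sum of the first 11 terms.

1st diffs: 2, 8, 26, 56, 98.
2nd diffs: 6, 18, 30, 42.
3rd diffs: 12, 12, 12 (constant).
Newton forward-difference form: t_k = 3 + 2·C(k,1) + 6·C(k,2) + 12·C(k,3).
Continuing: …, 345, 563, 859, 1245, …, t_{10} = 1733.
Summing k = 0..10 (11 terms) gives 5093.

5093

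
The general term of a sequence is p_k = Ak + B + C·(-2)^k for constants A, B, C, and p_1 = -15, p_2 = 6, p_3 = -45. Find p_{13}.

-32811

At k = 1, 2, 3: A + B - 2C = -15; 2A + B + 4C = 6; 3A + B - 8C = -45.
Subtracting the first from the second: A + 6C = 21.
Subtracting the second from the third: A - 12C = -51.
Solving: C = 4, A = -3, then B = -4.
So p_k = -3·k + (-4) + 4·(-2)^k; at k=13 this is -32811.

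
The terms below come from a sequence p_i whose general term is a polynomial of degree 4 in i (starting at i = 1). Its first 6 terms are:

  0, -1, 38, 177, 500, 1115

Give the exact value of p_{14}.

1st diffs: -1, 39, 139, 323, 615.
2nd diffs: 40, 100, 184, 292.
3rd diffs: 60, 84, 108.
4th diffs: 24, 24 (constant).
So p_i = i^4 - 5i^2 - i + 5.
Evaluating at i = 14 gives p_{14} = 37427.

37427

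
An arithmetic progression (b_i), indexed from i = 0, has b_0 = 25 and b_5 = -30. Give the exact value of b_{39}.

Common difference d = (-30 - 25) / (5 - 0) = -11.
b_i = 25 + (i - 0)·(-11).
b_{39} = 25 + 39·(-11) = -404.

-404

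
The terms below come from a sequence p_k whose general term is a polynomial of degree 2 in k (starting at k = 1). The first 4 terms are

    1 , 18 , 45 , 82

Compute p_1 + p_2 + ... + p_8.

1st diffs: 17, 27, 37.
2nd diffs: 10, 10 (constant).
So p_k = 5k^2 + 2k - 6.
Continuing: 129, 186, 253, 330.
Summing k = 1..8 (8 terms) gives 1044.

1044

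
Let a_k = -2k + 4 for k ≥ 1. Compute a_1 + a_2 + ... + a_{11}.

Over k = 1..11: Σk = 66.
Total = (-2)·66 + (4)·11 = -88.

-88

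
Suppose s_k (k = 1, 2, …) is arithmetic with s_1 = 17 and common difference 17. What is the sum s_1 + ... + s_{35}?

s_k = 17 + (k - 1)·17.
s_{35} = 595; S = 35·(17 + 595)/2 = 10710.

10710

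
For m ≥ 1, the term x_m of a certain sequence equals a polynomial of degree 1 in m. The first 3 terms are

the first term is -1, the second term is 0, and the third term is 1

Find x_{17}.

15

1st diffs: 1, 1 (constant).
So x_m = m - 2.
Evaluating at m = 17 gives x_{17} = 15.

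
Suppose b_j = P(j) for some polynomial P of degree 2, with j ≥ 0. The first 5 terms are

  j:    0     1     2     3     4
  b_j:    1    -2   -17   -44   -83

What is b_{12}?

-827

1st diffs: -3, -15, -27, -39.
2nd diffs: -12, -12, -12 (constant).
Newton forward-difference form: b_j = 1 + (-3)·C(j,1) + (-12)·C(j,2).
At j = 12: j = 12, so b_{12} = 1 - 36 - 792 = -827.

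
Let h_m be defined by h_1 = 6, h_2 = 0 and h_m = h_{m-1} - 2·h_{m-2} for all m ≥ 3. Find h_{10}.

36

Iterate the recurrence:
h_3 = -12  h_4 = -12  h_5 = 12  h_6 = 36  h_7 = 12  h_8 = -60  h_9 = -84  h_{10} = 36.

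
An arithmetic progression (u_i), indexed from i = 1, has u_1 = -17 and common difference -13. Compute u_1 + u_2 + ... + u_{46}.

-14237

u_i = -17 + (i - 1)·(-13).
u_{46} = -602; S = 46·(-17 + (-602))/2 = -14237.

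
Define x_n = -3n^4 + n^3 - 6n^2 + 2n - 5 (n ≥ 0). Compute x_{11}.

x_{11} = -3·11^4 + 1·11^3 - 6·11^2 + 2·11 - 5 = -43301.

-43301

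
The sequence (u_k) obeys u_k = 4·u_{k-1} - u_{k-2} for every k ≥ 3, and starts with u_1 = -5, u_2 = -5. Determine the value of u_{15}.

Iterate the recurrence:
u_3 = -15;  u_4 = -55;  u_5 = -205;  …;  u_{12} = -2067015;  u_{13} = -7714205;  u_{14} = -28789805;  u_{15} = -107445015.

-107445015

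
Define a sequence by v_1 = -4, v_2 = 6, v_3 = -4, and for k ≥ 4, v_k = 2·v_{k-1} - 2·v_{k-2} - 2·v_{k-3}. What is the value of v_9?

320

Iterate the recurrence:
v_4 = -12;  v_5 = -28;  v_6 = -24;  v_7 = 32;  v_8 = 168;  v_9 = 320.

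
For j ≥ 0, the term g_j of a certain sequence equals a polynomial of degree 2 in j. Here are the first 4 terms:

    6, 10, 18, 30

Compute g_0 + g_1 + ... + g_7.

1st diffs: 4, 8, 12.
2nd diffs: 4, 4 (constant).
So g_j = 2j^2 + 2j + 6.
Continuing: 46, 66, 90, 118.
Summing j = 0..7 (8 terms) gives 384.

384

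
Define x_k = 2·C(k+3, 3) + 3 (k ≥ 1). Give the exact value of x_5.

115

C(8, 3) = 56, so x_5 = 115.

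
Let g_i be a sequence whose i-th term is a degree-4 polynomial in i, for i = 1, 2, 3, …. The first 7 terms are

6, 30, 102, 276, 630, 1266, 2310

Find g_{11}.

1st diffs: 24, 72, 174, 354, 636, 1044.
2nd diffs: 48, 102, 180, 282, 408.
3rd diffs: 54, 78, 102, 126.
4th diffs: 24, 24, 24 (constant).
So g_i = i^4 - i^3 + 5i^2 + i.
Evaluating at i = 11 gives g_{11} = 13926.

13926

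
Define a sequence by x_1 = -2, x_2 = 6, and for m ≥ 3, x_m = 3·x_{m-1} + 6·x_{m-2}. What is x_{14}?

120936726

Step forward from the initial values:
x_3 = 6;  x_4 = 54;  x_5 = 198;  …;  x_{11} = 1446822;  x_{12} = 6326262;  x_{13} = 27659718;  x_{14} = 120936726.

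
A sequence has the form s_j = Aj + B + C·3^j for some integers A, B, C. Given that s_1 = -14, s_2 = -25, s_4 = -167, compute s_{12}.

Write the equations: A + B + 3C = -14; 2A + B + 9C = -25; 4A + B + 81C = -167.
Subtracting the first from the second: A + 6C = -11.
Subtracting the second from the third: 2A + 72C = -142.
Solving: C = -2, A = 1, then B = -9.
So s_j = 1·j + (-9) + (-2)·3^j; at j=12 this is -1062879.

-1062879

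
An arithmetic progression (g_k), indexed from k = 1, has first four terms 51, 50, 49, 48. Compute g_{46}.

6

Common difference d = -1.
g_k = 51 + (k - 1)·(-1).
g_{46} = 51 + 45·(-1) = 6.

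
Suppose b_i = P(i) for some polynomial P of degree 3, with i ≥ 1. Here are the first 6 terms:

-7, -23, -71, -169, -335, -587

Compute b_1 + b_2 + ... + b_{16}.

-52712

1st diffs: -16, -48, -98, -166, -252.
2nd diffs: -32, -50, -68, -86.
3rd diffs: -18, -18, -18 (constant).
Newton forward-difference form: b_i = -7 + (-16)·C(i-1,1) + (-32)·C(i-1,2) + (-18)·C(i-1,3).
Continuing: …, -943, -1421, -2039, -2815, …, b_{16} = -11797.
Summing i = 1..16 (16 terms) gives -52712.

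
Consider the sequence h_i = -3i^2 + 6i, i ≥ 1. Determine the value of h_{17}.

h_{17} = -3·17^2 + 6·17 = -765.

-765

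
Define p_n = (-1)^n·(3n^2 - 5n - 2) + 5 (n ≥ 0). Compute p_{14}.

(-1)^14 = 1; 3n^2 - 5n - 2 at n=14 is 516; so p_{14} = 521.

521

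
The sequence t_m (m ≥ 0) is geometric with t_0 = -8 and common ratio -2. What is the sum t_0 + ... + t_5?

168

t_m = (-8)·(-2)^(m-0).
S = (-8)·((-2)^6 - 1)/(-2 - 1) = (-8)·(64 - 1)/(-3) = 168.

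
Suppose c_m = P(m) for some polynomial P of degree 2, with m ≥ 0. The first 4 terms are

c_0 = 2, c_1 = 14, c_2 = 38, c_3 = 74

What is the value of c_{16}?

1st diffs: 12, 24, 36.
2nd diffs: 12, 12 (constant).
Newton forward-difference form: c_m = 2 + 12·C(m,1) + 12·C(m,2).
At m = 16: m = 16, so c_{16} = 2 + 192 + 1440 = 1634.

1634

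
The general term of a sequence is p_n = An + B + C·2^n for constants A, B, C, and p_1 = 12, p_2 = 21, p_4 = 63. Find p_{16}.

196659

Write the equations: A + B + 2C = 12; 2A + B + 4C = 21; 4A + B + 16C = 63.
Subtracting the first from the second: A + 2C = 9.
Subtracting the second from the third: 2A + 12C = 42.
Solving: C = 3, A = 3, then B = 3.
So p_n = 3·n + 3 + 3·2^n; at n=16 this is 196659.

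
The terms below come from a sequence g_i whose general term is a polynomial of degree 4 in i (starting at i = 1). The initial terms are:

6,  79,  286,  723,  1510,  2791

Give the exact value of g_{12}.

31939

1st diffs: 73, 207, 437, 787, 1281.
2nd diffs: 134, 230, 350, 494.
3rd diffs: 96, 120, 144.
4th diffs: 24, 24 (constant).
Newton forward-difference form: g_i = 6 + 73·C(i-1,1) + 134·C(i-1,2) + 96·C(i-1,3) + 24·C(i-1,4).
At i = 12: i-1 = 11, so g_{12} = 6 + 803 + 7370 + 15840 + 7920 = 31939.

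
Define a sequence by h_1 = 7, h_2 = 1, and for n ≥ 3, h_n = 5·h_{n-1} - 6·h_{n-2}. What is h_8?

Iterate the recurrence:
h_3 = -37; h_4 = -191; h_5 = -733; h_6 = -2519; h_7 = -8197; h_8 = -25871.
(Characteristic roots are 3 and 2.)

-25871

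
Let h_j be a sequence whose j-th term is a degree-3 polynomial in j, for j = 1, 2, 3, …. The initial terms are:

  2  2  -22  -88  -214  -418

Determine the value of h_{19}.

1st diffs: 0, -24, -66, -126, -204.
2nd diffs: -24, -42, -60, -78.
3rd diffs: -18, -18, -18 (constant).
Newton forward-difference form: h_j = 2 + (-24)·C(j-1,2) + (-18)·C(j-1,3).
At j = 19: j-1 = 18, so h_{19} = 2 - 3672 - 14688 = -18358.

-18358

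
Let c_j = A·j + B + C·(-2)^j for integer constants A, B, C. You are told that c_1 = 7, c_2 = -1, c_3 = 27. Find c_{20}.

-2097073

Plug in j = 1, 2, 3: A + B - 2C = 7; 2A + B + 4C = -1; 3A + B - 8C = 27.
Subtracting the first from the second: A + 6C = -8.
Subtracting the second from the third: A - 12C = 28.
Solving: C = -2, A = 4, then B = -1.
So c_j = 4·j + (-1) + (-2)·(-2)^j; at j=20 this is -2097073.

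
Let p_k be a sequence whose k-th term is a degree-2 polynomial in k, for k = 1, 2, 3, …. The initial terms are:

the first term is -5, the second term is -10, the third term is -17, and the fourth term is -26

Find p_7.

1st diffs: -5, -7, -9.
2nd diffs: -2, -2 (constant).
So p_k = -k^2 - 2k - 2.
Evaluating at k = 7 gives p_7 = -65.

-65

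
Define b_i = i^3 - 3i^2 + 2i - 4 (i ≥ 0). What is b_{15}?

2726

b_{15} = 1·15^3 - 3·15^2 + 2·15 - 4 = 2726.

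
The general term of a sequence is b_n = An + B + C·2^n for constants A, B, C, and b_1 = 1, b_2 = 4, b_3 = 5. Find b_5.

-9

Plug in n = 1, 2, 3: A + B + 2C = 1; 2A + B + 4C = 4; 3A + B + 8C = 5.
Subtracting the first from the second: A + 2C = 3.
Subtracting the second from the third: A + 4C = 1.
Solving: C = -1, A = 5, then B = -2.
Hence b_5 = 5·5 + (-2) + (-1)·32 = -9.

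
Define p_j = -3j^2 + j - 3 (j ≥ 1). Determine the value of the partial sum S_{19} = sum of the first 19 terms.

Over j = 1..19: Σj = 190, Σj² = 2470.
Total = (-3)·2470 + (1)·190 + (-3)·19 = -7277.

-7277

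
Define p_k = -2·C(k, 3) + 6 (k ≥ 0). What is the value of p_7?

C(7, 3) = 35, so p_7 = -64.

-64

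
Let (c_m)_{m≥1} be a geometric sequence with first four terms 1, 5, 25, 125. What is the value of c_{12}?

Common ratio r = 5.
c_m = 1·5^(m-1).
c_{12} = 1·5^11 = 48828125.

48828125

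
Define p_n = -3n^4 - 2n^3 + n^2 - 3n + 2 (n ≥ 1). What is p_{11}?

-46495

p_{11} = -3·11^4 - 2·11^3 + 1·11^2 - 3·11 + 2 = -46495.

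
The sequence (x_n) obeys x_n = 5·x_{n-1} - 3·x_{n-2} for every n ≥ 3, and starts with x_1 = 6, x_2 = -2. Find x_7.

Compute successive terms:
x_3 = -28, x_4 = -134, x_5 = -586, x_6 = -2528, x_7 = -10882.

-10882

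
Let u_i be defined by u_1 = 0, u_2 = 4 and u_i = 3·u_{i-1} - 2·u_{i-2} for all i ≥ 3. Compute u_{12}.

8188

Step forward from the initial values:
u_3 = 12, u_4 = 28, u_5 = 60, u_6 = 124, u_7 = 252, u_8 = 508, u_9 = 1020, u_{10} = 2044, u_{11} = 4092, u_{12} = 8188.
(Characteristic roots are 2 and 1.)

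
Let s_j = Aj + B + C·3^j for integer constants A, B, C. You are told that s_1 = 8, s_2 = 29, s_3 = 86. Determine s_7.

The three given values yield: A + B + 3C = 8; 2A + B + 9C = 29; 3A + B + 27C = 86.
Subtracting the first from the second: A + 6C = 21.
Subtracting the second from the third: A + 18C = 57.
Solving: C = 3, A = 3, then B = -4.
Therefore s_7 = 21 + (-4) + 3·2187 = 6578.

6578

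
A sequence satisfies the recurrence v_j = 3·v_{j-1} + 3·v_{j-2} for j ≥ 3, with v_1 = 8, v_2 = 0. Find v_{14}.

46189440

Applying the relation repeatedly:
v_3 = 24, v_4 = 72, v_5 = 288, …, v_{11} = 847584, v_{12} = 3213432, v_{13} = 12183048, v_{14} = 46189440.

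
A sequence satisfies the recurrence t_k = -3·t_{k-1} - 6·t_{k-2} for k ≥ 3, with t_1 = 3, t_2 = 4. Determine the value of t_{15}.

t_3 = -30  t_4 = 66  t_5 = -18  …  t_{12} = -486  t_{13} = 196830  t_{14} = -587574  t_{15} = 581742.

581742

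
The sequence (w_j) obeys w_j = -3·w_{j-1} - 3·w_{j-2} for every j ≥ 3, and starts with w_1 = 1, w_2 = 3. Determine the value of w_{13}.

w_3 = -12  w_4 = 27  w_5 = -45  …  w_{10} = -729  w_{11} = 1215  w_{12} = -1458  w_{13} = 729.

729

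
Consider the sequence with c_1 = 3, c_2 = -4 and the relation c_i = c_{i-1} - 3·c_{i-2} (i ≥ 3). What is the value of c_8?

-196

Applying the relation repeatedly:
c_3 = -13;  c_4 = -1;  c_5 = 38;  c_6 = 41;  c_7 = -73;  c_8 = -196.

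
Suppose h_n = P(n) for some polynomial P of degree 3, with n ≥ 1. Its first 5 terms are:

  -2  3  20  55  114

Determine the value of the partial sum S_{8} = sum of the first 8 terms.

1216

1st diffs: 5, 17, 35, 59.
2nd diffs: 12, 18, 24.
3rd diffs: 6, 6 (constant).
So h_n = n^3 - 2n - 1.
Continuing: 203, 328, 495.
Summing n = 1..8 (8 terms) gives 1216.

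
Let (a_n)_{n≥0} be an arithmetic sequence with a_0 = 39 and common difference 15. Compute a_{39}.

624

a_n = 39 + (n - 0)·15.
a_{39} = 39 + 39·15 = 624.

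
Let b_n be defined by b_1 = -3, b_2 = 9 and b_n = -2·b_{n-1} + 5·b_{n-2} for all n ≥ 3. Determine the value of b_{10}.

Applying the relation repeatedly:
b_3 = -33;  b_4 = 111;  b_5 = -387;  b_6 = 1329;  b_7 = -4593;  b_8 = 15831;  b_9 = -54627;  b_{10} = 188409.

188409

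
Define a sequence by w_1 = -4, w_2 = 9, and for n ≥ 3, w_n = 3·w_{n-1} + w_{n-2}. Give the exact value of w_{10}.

w_3 = 23;  w_4 = 78;  w_5 = 257;  w_6 = 849;  w_7 = 2804;  w_8 = 9261;  w_9 = 30587;  w_{10} = 101022.

101022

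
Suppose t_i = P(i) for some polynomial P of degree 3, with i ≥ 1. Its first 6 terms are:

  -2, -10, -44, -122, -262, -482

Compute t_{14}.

-7282

1st diffs: -8, -34, -78, -140, -220.
2nd diffs: -26, -44, -62, -80.
3rd diffs: -18, -18, -18 (constant).
Newton forward-difference form: t_i = -2 + (-8)·C(i-1,1) + (-26)·C(i-1,2) + (-18)·C(i-1,3).
At i = 14: i-1 = 13, so t_{14} = -2 - 104 - 2028 - 5148 = -7282.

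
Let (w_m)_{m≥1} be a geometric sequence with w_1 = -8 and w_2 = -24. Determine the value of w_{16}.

Common ratio r = 3.
w_m = (-8)·3^(m-1).
w_{16} = (-8)·3^15 = -114791256.

-114791256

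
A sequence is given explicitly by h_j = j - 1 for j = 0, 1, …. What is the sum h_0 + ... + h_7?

Over j = 0..7: Σj = 28.
Total = (1)·28 + (-1)·8 = 20.

20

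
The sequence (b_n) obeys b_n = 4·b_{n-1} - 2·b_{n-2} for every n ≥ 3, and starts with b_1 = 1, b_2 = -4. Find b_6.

Applying the relation repeatedly:
b_3 = -18;  b_4 = -64;  b_5 = -220;  b_6 = -752.

-752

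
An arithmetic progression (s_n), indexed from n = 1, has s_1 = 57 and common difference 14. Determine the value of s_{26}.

s_n = 57 + (n - 1)·14.
s_{26} = 57 + 25·14 = 407.

407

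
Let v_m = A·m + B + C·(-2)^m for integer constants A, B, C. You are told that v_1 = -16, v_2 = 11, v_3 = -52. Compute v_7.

The three given values yield: A + B - 2C = -16; 2A + B + 4C = 11; 3A + B - 8C = -52.
Subtracting the first from the second: A + 6C = 27.
Subtracting the second from the third: A - 12C = -63.
Solving: C = 5, A = -3, then B = -3.
So v_m = -3·m + (-3) + 5·(-2)^m; at m=7 this is -664.

-664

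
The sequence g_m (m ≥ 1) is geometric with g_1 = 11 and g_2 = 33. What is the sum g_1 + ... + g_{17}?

710270891

Common ratio r = 3.
g_m = 11·3^(m-1).
S = 11·(3^17 - 1)/(3 - 1) = 11·(129140163 - 1)/(2) = 710270891.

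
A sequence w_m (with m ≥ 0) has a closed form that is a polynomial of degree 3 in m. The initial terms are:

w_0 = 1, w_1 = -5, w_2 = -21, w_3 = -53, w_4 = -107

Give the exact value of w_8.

1st diffs: -6, -16, -32, -54.
2nd diffs: -10, -16, -22.
3rd diffs: -6, -6 (constant).
Newton forward-difference form: w_m = 1 + (-6)·C(m,1) + (-10)·C(m,2) + (-6)·C(m,3).
At m = 8: m = 8, so w_8 = 1 - 48 - 280 - 336 = -663.

-663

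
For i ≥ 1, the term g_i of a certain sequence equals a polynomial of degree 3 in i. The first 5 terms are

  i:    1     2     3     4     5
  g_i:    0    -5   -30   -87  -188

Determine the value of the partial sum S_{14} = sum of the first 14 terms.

1st diffs: -5, -25, -57, -101.
2nd diffs: -20, -32, -44.
3rd diffs: -12, -12 (constant).
Newton forward-difference form: g_i = (-5)·C(i-1,1) + (-20)·C(i-1,2) + (-12)·C(i-1,3).
Continuing: …, -345, -570, -875, -1272, …, g_{14} = -5057.
Summing i = 1..14 (14 terms) gives -19747.

-19747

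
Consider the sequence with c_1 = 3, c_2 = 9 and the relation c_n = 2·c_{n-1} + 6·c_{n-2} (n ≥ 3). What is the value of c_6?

Step forward from the initial values:
c_3 = 36, c_4 = 126, c_5 = 468, c_6 = 1692.

1692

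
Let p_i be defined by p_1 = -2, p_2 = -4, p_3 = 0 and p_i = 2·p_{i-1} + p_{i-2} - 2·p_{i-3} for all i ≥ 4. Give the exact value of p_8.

80

Applying the relation repeatedly:
p_4 = 0;  p_5 = 8;  p_6 = 16;  p_7 = 40;  p_8 = 80.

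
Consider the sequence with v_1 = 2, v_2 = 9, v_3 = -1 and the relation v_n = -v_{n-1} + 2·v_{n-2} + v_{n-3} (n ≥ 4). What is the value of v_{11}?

-777

Applying the relation repeatedly:
v_4 = 21; v_5 = -14; v_6 = 55; v_7 = -62; v_8 = 158; v_9 = -227; v_{10} = 481; v_{11} = -777.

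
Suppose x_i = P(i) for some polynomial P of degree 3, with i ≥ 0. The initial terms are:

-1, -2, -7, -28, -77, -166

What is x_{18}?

1st diffs: -1, -5, -21, -49, -89.
2nd diffs: -4, -16, -28, -40.
3rd diffs: -12, -12, -12 (constant).
So x_i = -2i^3 + 4i^2 - 3i - 1.
Evaluating at i = 18 gives x_{18} = -10423.

-10423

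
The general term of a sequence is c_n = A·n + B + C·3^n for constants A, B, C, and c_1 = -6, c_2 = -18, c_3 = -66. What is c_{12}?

-1594254

At n = 1, 2, 3: A + B + 3C = -6; 2A + B + 9C = -18; 3A + B + 27C = -66.
Subtracting the first from the second: A + 6C = -12.
Subtracting the second from the third: A + 18C = -48.
Solving: C = -3, A = 6, then B = -3.
Therefore c_{12} = 72 + (-3) + (-3)·531441 = -1594254.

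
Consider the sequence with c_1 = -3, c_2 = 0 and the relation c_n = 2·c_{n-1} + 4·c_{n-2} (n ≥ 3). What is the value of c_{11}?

Compute successive terms:
c_3 = -12; c_4 = -24; c_5 = -96; c_6 = -288; c_7 = -960; c_8 = -3072; c_9 = -9984; c_{10} = -32256; c_{11} = -104448.

-104448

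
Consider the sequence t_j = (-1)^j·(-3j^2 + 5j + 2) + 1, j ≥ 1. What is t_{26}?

-1895

(-1)^26 = 1; -3j^2 + 5j + 2 at j=26 is -1896; so t_{26} = -1895.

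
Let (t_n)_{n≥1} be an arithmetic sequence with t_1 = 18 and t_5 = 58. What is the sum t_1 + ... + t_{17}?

1666

Common difference d = (58 - 18) / (5 - 1) = 10.
t_n = 18 + (n - 1)·10.
t_{17} = 178; S = 17·(18 + 178)/2 = 1666.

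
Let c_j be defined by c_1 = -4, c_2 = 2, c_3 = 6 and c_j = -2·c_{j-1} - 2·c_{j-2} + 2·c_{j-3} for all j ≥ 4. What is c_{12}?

-3632

Step forward from the initial values:
c_4 = -24; c_5 = 40; c_6 = -20; c_7 = -88; c_8 = 296; c_9 = -456; c_{10} = 144; c_{11} = 1216; c_{12} = -3632.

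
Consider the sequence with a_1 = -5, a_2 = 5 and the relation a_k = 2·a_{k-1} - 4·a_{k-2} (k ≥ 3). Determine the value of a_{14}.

Compute successive terms:
a_3 = 30; a_4 = 40; a_5 = -40; …; a_{11} = -2560; a_{12} = -15360; a_{13} = -20480; a_{14} = 20480.

20480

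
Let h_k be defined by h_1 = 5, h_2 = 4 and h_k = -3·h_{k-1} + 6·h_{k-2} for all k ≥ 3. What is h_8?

-15174

Compute successive terms:
h_3 = 18, h_4 = -30, h_5 = 198, h_6 = -774, h_7 = 3510, h_8 = -15174.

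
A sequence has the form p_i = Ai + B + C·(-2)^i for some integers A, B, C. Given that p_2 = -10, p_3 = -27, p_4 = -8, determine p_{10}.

970

Write the equations: 2A + B + 4C = -10; 3A + B - 8C = -27; 4A + B + 16C = -8.
Subtracting the first from the second: A - 12C = -17.
Subtracting the second from the third: A + 24C = 19.
Solving: C = 1, A = -5, then B = -4.
Hence p_{10} = -5·10 + (-4) + 1·1024 = 970.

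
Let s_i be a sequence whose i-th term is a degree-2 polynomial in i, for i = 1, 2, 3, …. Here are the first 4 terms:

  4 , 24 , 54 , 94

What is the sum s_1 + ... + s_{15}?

6710

1st diffs: 20, 30, 40.
2nd diffs: 10, 10 (constant).
Newton forward-difference form: s_i = 4 + 20·C(i-1,1) + 10·C(i-1,2).
Continuing: …, 144, 204, 274, 354, …, s_{15} = 1194.
Summing i = 1..15 (15 terms) gives 6710.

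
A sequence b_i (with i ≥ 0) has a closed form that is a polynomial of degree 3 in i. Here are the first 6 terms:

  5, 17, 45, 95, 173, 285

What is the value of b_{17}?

1st diffs: 12, 28, 50, 78, 112.
2nd diffs: 16, 22, 28, 34.
3rd diffs: 6, 6, 6 (constant).
Newton forward-difference form: b_i = 5 + 12·C(i,1) + 16·C(i,2) + 6·C(i,3).
At i = 17: i = 17, so b_{17} = 5 + 204 + 2176 + 4080 = 6465.

6465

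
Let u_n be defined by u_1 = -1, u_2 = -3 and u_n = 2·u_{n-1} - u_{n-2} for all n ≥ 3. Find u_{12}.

Compute successive terms:
u_3 = -5  u_4 = -7  u_5 = -9  u_6 = -11  u_7 = -13  u_8 = -15  u_9 = -17  u_{10} = -19  u_{11} = -21  u_{12} = -23.
(Characteristic roots are 1 and 1.)

-23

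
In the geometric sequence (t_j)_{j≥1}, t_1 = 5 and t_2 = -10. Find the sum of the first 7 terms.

Common ratio r = -2.
t_j = 5·(-2)^(j-1).
S = 5·((-2)^7 - 1)/(-2 - 1) = 5·(-128 - 1)/(-3) = 215.

215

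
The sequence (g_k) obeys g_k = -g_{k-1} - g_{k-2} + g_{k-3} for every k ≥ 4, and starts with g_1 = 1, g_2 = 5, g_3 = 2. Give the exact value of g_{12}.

g_4 = -6; g_5 = 9; g_6 = -1; g_7 = -14; g_8 = 24; g_9 = -11; g_{10} = -27; g_{11} = 62; g_{12} = -46.

-46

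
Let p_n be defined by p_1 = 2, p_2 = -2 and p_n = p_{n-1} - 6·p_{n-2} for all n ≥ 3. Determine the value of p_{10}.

7198

p_3 = -14  p_4 = -2  p_5 = 82  p_6 = 94  p_7 = -398  p_8 = -962  p_9 = 1426  p_{10} = 7198.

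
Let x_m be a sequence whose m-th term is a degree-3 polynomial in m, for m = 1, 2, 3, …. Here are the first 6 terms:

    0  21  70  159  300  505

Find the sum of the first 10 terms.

1st diffs: 21, 49, 89, 141, 205.
2nd diffs: 28, 40, 52, 64.
3rd diffs: 12, 12, 12 (constant).
Newton forward-difference form: x_m = 21·C(m-1,1) + 28·C(m-1,2) + 12·C(m-1,3).
Continuing: 786, 1155, 1624, 2205.
Summing m = 1..10 (10 terms) gives 6825.

6825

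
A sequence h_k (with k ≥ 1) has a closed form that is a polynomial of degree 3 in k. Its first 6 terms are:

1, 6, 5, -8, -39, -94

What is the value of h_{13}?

1st diffs: 5, -1, -13, -31, -55.
2nd diffs: -6, -12, -18, -24.
3rd diffs: -6, -6, -6 (constant).
Newton forward-difference form: h_k = 1 + 5·C(k-1,1) + (-6)·C(k-1,2) + (-6)·C(k-1,3).
At k = 13: k-1 = 12, so h_{13} = 1 + 60 - 396 - 1320 = -1655.

-1655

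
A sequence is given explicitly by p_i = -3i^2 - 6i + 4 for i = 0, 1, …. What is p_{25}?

-2021

p_{25} = -3·25^2 - 6·25 + 4 = -2021.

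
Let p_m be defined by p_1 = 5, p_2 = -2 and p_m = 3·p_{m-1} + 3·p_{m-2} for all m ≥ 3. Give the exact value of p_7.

1269

Applying the relation repeatedly:
p_3 = 9;  p_4 = 21;  p_5 = 90;  p_6 = 333;  p_7 = 1269.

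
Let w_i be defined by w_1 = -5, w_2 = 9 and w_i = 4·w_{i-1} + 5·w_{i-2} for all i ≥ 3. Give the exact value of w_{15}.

4069010411

w_3 = 11; w_4 = 89; w_5 = 411; …; w_{12} = 32552089; w_{13} = 162760411; w_{14} = 813802089; w_{15} = 4069010411.
(Characteristic roots are 5 and -1.)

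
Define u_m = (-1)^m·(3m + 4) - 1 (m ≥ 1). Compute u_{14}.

(-1)^14 = 1; 3m + 4 at m=14 is 46; so u_{14} = 45.

45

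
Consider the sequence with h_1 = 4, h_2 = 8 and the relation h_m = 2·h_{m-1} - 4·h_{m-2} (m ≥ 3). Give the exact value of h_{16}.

Compute successive terms:
h_3 = 0; h_4 = -32; h_5 = -64; …; h_{13} = 16384; h_{14} = 32768; h_{15} = 0; h_{16} = -131072.

-131072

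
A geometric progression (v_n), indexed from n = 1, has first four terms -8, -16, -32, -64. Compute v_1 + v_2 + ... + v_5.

-248

Common ratio r = 2.
v_n = (-8)·2^(n-1).
S = (-8)·(2^5 - 1)/(2 - 1) = (-8)·(32 - 1)/(1) = -248.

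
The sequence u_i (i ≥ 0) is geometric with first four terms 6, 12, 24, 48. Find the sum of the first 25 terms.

201326586

Common ratio r = 2.
u_i = 6·2^(i-0).
S = 6·(2^25 - 1)/(2 - 1) = 6·(33554432 - 1)/(1) = 201326586.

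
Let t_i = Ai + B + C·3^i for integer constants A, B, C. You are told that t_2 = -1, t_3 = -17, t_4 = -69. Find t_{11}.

At i = 2, 3, 4: 2A + B + 9C = -1; 3A + B + 27C = -17; 4A + B + 81C = -69.
Subtracting the first from the second: A + 18C = -16.
Subtracting the second from the third: A + 54C = -52.
Solving: C = -1, A = 2, then B = 4.
Hence t_{11} = 2·11 + 4 + (-1)·177147 = -177121.

-177121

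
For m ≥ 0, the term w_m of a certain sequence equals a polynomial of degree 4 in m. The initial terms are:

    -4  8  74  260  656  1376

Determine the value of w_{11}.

21908

1st diffs: 12, 66, 186, 396, 720.
2nd diffs: 54, 120, 210, 324.
3rd diffs: 66, 90, 114.
4th diffs: 24, 24 (constant).
So w_m = m^4 + 5m^3 + 5m^2 + m - 4.
Evaluating at m = 11 gives w_{11} = 21908.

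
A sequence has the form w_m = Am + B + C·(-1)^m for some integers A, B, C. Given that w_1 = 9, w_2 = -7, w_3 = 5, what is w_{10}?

-23

At m = 1, 2, 3: A + B - C = 9; 2A + B + C = -7; 3A + B - C = 5.
Subtracting the first from the second: A + 2C = -16.
Subtracting the second from the third: A - 2C = 12.
Solving: C = -7, A = -2, then B = 4.
Hence w_{10} = -2·10 + 4 + (-7)·1 = -23.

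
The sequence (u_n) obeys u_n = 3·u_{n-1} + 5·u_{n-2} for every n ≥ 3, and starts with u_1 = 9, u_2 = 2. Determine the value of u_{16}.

5140011403

Applying the relation repeatedly:
u_3 = 51; u_4 = 163; u_5 = 744; …; u_{13} = 69746049; u_{14} = 292415762; u_{15} = 1225977531; u_{16} = 5140011403.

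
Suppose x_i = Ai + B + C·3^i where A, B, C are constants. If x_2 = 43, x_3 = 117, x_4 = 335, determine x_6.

At i = 2, 3, 4: 2A + B + 9C = 43; 3A + B + 27C = 117; 4A + B + 81C = 335.
Subtracting the first from the second: A + 18C = 74.
Subtracting the second from the third: A + 54C = 218.
Solving: C = 4, A = 2, then B = 3.
So x_i = 2·i + 3 + 4·3^i; at i=6 this is 2931.

2931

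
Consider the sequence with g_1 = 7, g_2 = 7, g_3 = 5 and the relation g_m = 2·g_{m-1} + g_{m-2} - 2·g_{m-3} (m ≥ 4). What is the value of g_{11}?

-675

Step forward from the initial values:
g_4 = 3  g_5 = -3  g_6 = -13  g_7 = -35  g_8 = -77  g_9 = -163  g_{10} = -333  g_{11} = -675.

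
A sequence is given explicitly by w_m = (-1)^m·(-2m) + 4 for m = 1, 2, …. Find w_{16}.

-28

(-1)^16 = 1; -2m at m=16 is -32; so w_{16} = -28.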